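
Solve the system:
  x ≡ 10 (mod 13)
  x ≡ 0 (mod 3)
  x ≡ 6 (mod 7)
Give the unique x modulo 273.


Moduli 13, 3, 7 are pairwise coprime; by CRT there is a unique solution modulo M = 13 · 3 · 7 = 273.
Solve pairwise, accumulating the modulus:
  Start with x ≡ 10 (mod 13).
  Combine with x ≡ 0 (mod 3): since gcd(13, 3) = 1, we get a unique residue mod 39.
    Write x = 10 + 13·t and substitute into x ≡ 0 (mod 3): 13·t ≡ 0 − 10 = -10 (mod 3).
    Reduce coefficients mod 3: 1·t ≡ 2 (mod 3).
    So t ≡ 2 (mod 3).
    Then x = 10 + 13·2 = 36, valid modulo lcm(13, 3) = 39: x ≡ 36 (mod 39).
  Combine with x ≡ 6 (mod 7): since gcd(39, 7) = 1, we get a unique residue mod 273.
    Write x = 36 + 39·t and substitute into x ≡ 6 (mod 7): 39·t ≡ 6 − 36 = -30 (mod 7).
    Reduce coefficients mod 7: 4·t ≡ 5 (mod 7).
    The inverse of 4 mod 7 is 2 (since 4·2 = 8 = 1·7 + 1), so t ≡ 2·5 = 10 ≡ 3 (mod 7).
    Then x = 36 + 39·3 = 153, valid modulo lcm(39, 7) = 273: x ≡ 153 (mod 273).
Verify: 153 mod 13 = 10 ✓, 153 mod 3 = 0 ✓, 153 mod 7 = 6 ✓.

x ≡ 153 (mod 273).


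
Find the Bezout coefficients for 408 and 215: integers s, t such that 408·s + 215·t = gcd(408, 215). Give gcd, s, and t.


Euclidean algorithm on (408, 215) — divide until remainder is 0:
  408 = 1 · 215 + 193
  215 = 1 · 193 + 22
  193 = 8 · 22 + 17
  22 = 1 · 17 + 5
  17 = 3 · 5 + 2
  5 = 2 · 2 + 1
  2 = 2 · 1 + 0
gcd(408, 215) = 1.
Track Bezout coefficients alongside the remainders: start with r₀ = 408 = a·1 + b·0 (s = 1, t = 0) and r₁ = 215 = a·0 + b·1 (s = 0, t = 1); each new remainder r_{k+1} = r_{k-1} − q_k·r_k inherits s_{k+1} = s_{k-1} − q_k·s_k, t_{k+1} = t_{k-1} − q_k·t_k, so r_k = a·s_k + b·t_k at every step:
  q = 1: r = 193, s = 1 − 1·0 = 1, t = 0 − 1·1 = -1  (check: 408·1 + 215·(-1) = 193)
  q = 1: r = 22, s = 0 − 1·1 = -1, t = 1 − 1·(-1) = 2  (check: 408·(-1) + 215·2 = 22)
  q = 8: r = 17, s = 1 − 8·(-1) = 9, t = -1 − 8·2 = -17  (check: 408·9 + 215·(-17) = 17)
  q = 1: r = 5, s = -1 − 1·9 = -10, t = 2 − 1·(-17) = 19  (check: 408·(-10) + 215·19 = 5)
  q = 3: r = 2, s = 9 − 3·(-10) = 39, t = -17 − 3·19 = -74  (check: 408·39 + 215·(-74) = 2)
  q = 2: r = 1, s = -10 − 2·39 = -88, t = 19 − 2·(-74) = 167  (check: 408·(-88) + 215·167 = 1)
The row with r = 1 (the gcd) gives the Bezout coefficients s = -88, t = 167.
Result: 408 · (-88) + 215 · (167) = 1.

gcd(408, 215) = 1; s = -88, t = 167 (check: 408·(-88) + 215·167 = 1).


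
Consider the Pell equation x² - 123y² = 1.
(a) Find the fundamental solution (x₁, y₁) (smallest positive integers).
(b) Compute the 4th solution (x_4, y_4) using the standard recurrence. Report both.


Step 1: Find the fundamental solution (x₁, y₁) of x² - 123y² = 1.
  Expand √123 as a continued fraction. a₀ = ⌊√123⌋ = 11; iterate m_{k+1} = d_k·a_k − m_k, d_{k+1} = (123 − m_{k+1}²)/d_k, a_{k+1} = ⌊(a₀ + m_{k+1})/d_{k+1}⌋ (starting m₀ = 0, d₀ = 1), with convergents p_k = a_k·p_{k-1} + p_{k-2}, q_k = a_k·q_{k-1} + q_{k-2} (p₋₁ = 1, q₋₁ = 0):
  k = 0: a₀ = 11; p₀/q₀ = 11/1; p₀² − 123·q₀² = 121 − 123 = -2.
  k = 1: m = 11, d = 2, a = ⌊(11 + 11)/2⌋ = 11; p/q = (11·11 + 1)/(11·1 + 0) = 122/11; p² − 123·q² = 14884 − 14883 = 1.
  The first convergent with p² − 123·q² = 1 gives the fundamental solution (x₁, y₁) = (122, 11).
Step 2: Apply the recurrence (x_{n+1}, y_{n+1}) = (x₁x_n + 123y₁y_n, x₁y_n + y₁x_n) repeatedly.
  From (x_1, y_1) = (122, 11): x_2 = 122·122 + 123·11·11 = 29767; y_2 = 122·11 + 11·122 = 2684.
  From (x_2, y_2) = (29767, 2684): x_3 = 122·29767 + 123·11·2684 = 7263026; y_3 = 122·2684 + 11·29767 = 654885.
  From (x_3, y_3) = (7263026, 654885): x_4 = 122·7263026 + 123·11·654885 = 1772148577; y_4 = 122·654885 + 11·7263026 = 159789256.
Step 3: Verify x_4² - 123·y_4² = 3140510578963124929 - 3140510578963124928 = 1 (should be 1). ✓

(x_1, y_1) = (122, 11); (x_4, y_4) = (1772148577, 159789256).


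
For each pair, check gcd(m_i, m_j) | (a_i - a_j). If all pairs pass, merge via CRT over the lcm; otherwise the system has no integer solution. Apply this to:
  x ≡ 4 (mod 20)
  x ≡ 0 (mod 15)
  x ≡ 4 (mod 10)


Moduli 20, 15, 10 are not pairwise coprime, so CRT works modulo lcm(m_i) when all pairwise compatibility conditions hold.
Pairwise compatibility: gcd(m_i, m_j) must divide a_i - a_j for every pair.
Merge one congruence at a time:
  Start: x ≡ 4 (mod 20).
  Combine with x ≡ 0 (mod 15): gcd(20, 15) = 5, and 0 - 4 = -4 is NOT divisible by 5.
    ⇒ system is inconsistent (no integer solution).

No solution (the system is inconsistent).


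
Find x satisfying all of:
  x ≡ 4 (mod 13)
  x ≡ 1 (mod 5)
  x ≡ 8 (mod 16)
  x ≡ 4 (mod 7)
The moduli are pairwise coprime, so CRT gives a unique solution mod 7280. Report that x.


Product of moduli M = 13 · 5 · 16 · 7 = 7280.
Merge one congruence at a time:
  Start: x ≡ 4 (mod 13).
  Combine with x ≡ 1 (mod 5); new modulus lcm = 65.
    Write x = 4 + 13·t and substitute into x ≡ 1 (mod 5): 13·t ≡ 1 − 4 = -3 (mod 5).
    Reduce coefficients mod 5: 3·t ≡ 2 (mod 5).
    The inverse of 3 mod 5 is 2 (since 3·2 = 6 = 1·5 + 1), so t ≡ 2·2 = 4 ≡ 4 (mod 5).
    Then x = 4 + 13·4 = 56, valid modulo lcm(13, 5) = 65: x ≡ 56 (mod 65).
  Combine with x ≡ 8 (mod 16); new modulus lcm = 1040.
    Write x = 56 + 65·t and substitute into x ≡ 8 (mod 16): 65·t ≡ 8 − 56 = -48 (mod 16).
    Reduce coefficients mod 16: 1·t ≡ 0 (mod 16).
    So t ≡ 0 (mod 16).
    Then x = 56 + 65·0 = 56, valid modulo lcm(65, 16) = 1040: x ≡ 56 (mod 1040).
  Combine with x ≡ 4 (mod 7); new modulus lcm = 7280.
    Write x = 56 + 1040·t and substitute into x ≡ 4 (mod 7): 1040·t ≡ 4 − 56 = -52 (mod 7).
    Reduce coefficients mod 7: 4·t ≡ 4 (mod 7).
    The inverse of 4 mod 7 is 2 (since 4·2 = 8 = 1·7 + 1), so t ≡ 2·4 = 8 ≡ 1 (mod 7).
    Then x = 56 + 1040·1 = 1096, valid modulo lcm(1040, 7) = 7280: x ≡ 1096 (mod 7280).
Verify against each original: 1096 mod 13 = 4, 1096 mod 5 = 1, 1096 mod 16 = 8, 1096 mod 7 = 4.

x ≡ 1096 (mod 7280).


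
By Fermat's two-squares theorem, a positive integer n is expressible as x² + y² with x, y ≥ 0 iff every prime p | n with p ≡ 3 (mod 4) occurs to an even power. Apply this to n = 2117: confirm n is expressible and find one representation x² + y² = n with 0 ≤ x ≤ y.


Step 1: Factor n = 2117 = 29 · 73.
Step 2: Check the mod-4 condition on each prime factor: 29 ≡ 1 (mod 4), exponent 1; 73 ≡ 1 (mod 4), exponent 1.
All primes ≡ 3 (mod 4) appear to even exponent (or don't appear), so by the two-squares theorem n IS expressible as a sum of two squares.
Step 3: Build a representation. Here n = 29 · 73 is a product of primes ≡ 1 (mod 4). Each prime p ≡ 1 (mod 4) is itself a sum of two squares; find a² by testing p − a² for a perfect square:
  29: 29 − 1² = 28, 29 − 2² = 25 = 5² ⇒ 29 = 2² + 5².
  73: 73 − 1² = 72, 73 − 2² = 69, 73 − 3² = 64 = 8² ⇒ 73 = 3² + 8².
  Combine using the Brahmagupta–Fibonacci identity (a² + b²)(c² + d²) = (ac − bd)² + (ad + bc)² = (ac + bd)² + (ad − bc)²:
  29 · 73 = 2117: from (2² + 5²)(3² + 8²), take (2·3 − 5·8, 2·8 + 5·3) = (6 − 40, 16 + 15) = (-34, 31); dropping signs (only squares matter) gives (34, 31); check 34² + 31² = 1156 + 961 = 2117 ✓.
Step 4: Order so x ≤ y and verify: 31² + 34² = 961 + 1156 = 2117 = n. ✓

n = 2117 = 31² + 34² (one valid representation with x ≤ y).


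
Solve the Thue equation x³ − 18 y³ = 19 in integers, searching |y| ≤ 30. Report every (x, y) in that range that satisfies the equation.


The equation is x³ - 18y³ = 19. For fixed y, x³ = 18·y³ + 19, so a solution requires the RHS to be a perfect cube.
Strategy: iterate y from -30 to 30, compute RHS = 18·y³ + 19, and check whether it is a (positive or negative) perfect cube.
Check small values of y:
  y = 0: RHS = 19 is not a perfect cube.
  y = 1: RHS = 37 is not a perfect cube.
  y = -1: RHS = 1 = (1)³ ⇒ x = 1 works.
  y = 2: RHS = 163 is not a perfect cube.
  y = -2: RHS = -125 = (-5)³ ⇒ x = -5 works.
  y = 3: RHS = 505 is not a perfect cube.
  y = -3: RHS = -467 is not a perfect cube.
Continuing the search up to |y| = 30 finds no further solutions beyond those listed.
Collected solutions: (1, -1), (-5, -2).

Solutions (with |y| ≤ 30): (1, -1), (-5, -2).


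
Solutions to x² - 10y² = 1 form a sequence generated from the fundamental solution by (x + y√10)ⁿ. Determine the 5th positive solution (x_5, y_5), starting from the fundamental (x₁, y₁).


Step 1: Find the fundamental solution (x₁, y₁) of x² - 10y² = 1.
  Expand √10 as a continued fraction. a₀ = ⌊√10⌋ = 3; iterate m_{k+1} = d_k·a_k − m_k, d_{k+1} = (10 − m_{k+1}²)/d_k, a_{k+1} = ⌊(a₀ + m_{k+1})/d_{k+1}⌋ (starting m₀ = 0, d₀ = 1), with convergents p_k = a_k·p_{k-1} + p_{k-2}, q_k = a_k·q_{k-1} + q_{k-2} (p₋₁ = 1, q₋₁ = 0):
  k = 0: a₀ = 3; p₀/q₀ = 3/1; p₀² − 10·q₀² = 9 − 10 = -1.
  k = 1: m = 3, d = 1, a = ⌊(3 + 3)/1⌋ = 6; p/q = (6·3 + 1)/(6·1 + 0) = 19/6; p² − 10·q² = 361 − 360 = 1.
  The first convergent with p² − 10·q² = 1 gives the fundamental solution (x₁, y₁) = (19, 6).
Step 2: Apply the recurrence (x_{n+1}, y_{n+1}) = (x₁x_n + 10y₁y_n, x₁y_n + y₁x_n) repeatedly.
  From (x_1, y_1) = (19, 6): x_2 = 19·19 + 10·6·6 = 721; y_2 = 19·6 + 6·19 = 228.
  From (x_2, y_2) = (721, 228): x_3 = 19·721 + 10·6·228 = 27379; y_3 = 19·228 + 6·721 = 8658.
  From (x_3, y_3) = (27379, 8658): x_4 = 19·27379 + 10·6·8658 = 1039681; y_4 = 19·8658 + 6·27379 = 328776.
  From (x_4, y_4) = (1039681, 328776): x_5 = 19·1039681 + 10·6·328776 = 39480499; y_5 = 19·328776 + 6·1039681 = 12484830.
Step 3: Verify x_5² - 10·y_5² = 1558709801289001 - 1558709801289000 = 1 (should be 1). ✓

(x_1, y_1) = (19, 6); (x_5, y_5) = (39480499, 12484830).


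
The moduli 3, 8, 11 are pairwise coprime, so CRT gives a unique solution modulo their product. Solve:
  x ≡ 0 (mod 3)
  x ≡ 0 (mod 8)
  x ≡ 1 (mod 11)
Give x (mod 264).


Moduli 3, 8, 11 are pairwise coprime; by CRT there is a unique solution modulo M = 3 · 8 · 11 = 264.
Solve pairwise, accumulating the modulus:
  Start with x ≡ 0 (mod 3).
  Combine with x ≡ 0 (mod 8): since gcd(3, 8) = 1, we get a unique residue mod 24.
    Write x = 0 + 3·t and substitute into x ≡ 0 (mod 8): 3·t ≡ 0 − 0 = 0 (mod 8).
    The inverse of 3 mod 8 is 3 (since 3·3 = 9 = 1·8 + 1), so t ≡ 3·0 = 0 ≡ 0 (mod 8).
    Then x = 0 + 3·0 = 0, valid modulo lcm(3, 8) = 24: x ≡ 0 (mod 24).
  Combine with x ≡ 1 (mod 11): since gcd(24, 11) = 1, we get a unique residue mod 264.
    Write x = 0 + 24·t and substitute into x ≡ 1 (mod 11): 24·t ≡ 1 − 0 = 1 (mod 11).
    Reduce coefficients mod 11: 2·t ≡ 1 (mod 11).
    The inverse of 2 mod 11 is 6 (since 2·6 = 12 = 1·11 + 1), so t ≡ 6·1 = 6 ≡ 6 (mod 11).
    Then x = 0 + 24·6 = 144, valid modulo lcm(24, 11) = 264: x ≡ 144 (mod 264).
Verify: 144 mod 3 = 0 ✓, 144 mod 8 = 0 ✓, 144 mod 11 = 1 ✓.

x ≡ 144 (mod 264).


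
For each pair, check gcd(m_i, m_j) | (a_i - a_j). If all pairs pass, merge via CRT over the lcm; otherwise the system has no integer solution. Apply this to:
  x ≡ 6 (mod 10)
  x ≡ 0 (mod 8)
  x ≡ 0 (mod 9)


Moduli 10, 8, 9 are not pairwise coprime, so CRT works modulo lcm(m_i) when all pairwise compatibility conditions hold.
Pairwise compatibility: gcd(m_i, m_j) must divide a_i - a_j for every pair.
Merge one congruence at a time:
  Start: x ≡ 6 (mod 10).
  Combine with x ≡ 0 (mod 8): gcd(10, 8) = 2; 0 - 6 = -6, which IS divisible by 2, so compatible.
    Write x = 6 + 10·t and substitute into x ≡ 0 (mod 8): 10·t ≡ 0 − 6 = -6 (mod 8).
    Divide the congruence (and modulus) by g = 2: 5·t ≡ -3 (mod 4).
    Reduce coefficients mod 4: 1·t ≡ 1 (mod 4).
    So t ≡ 1 (mod 4).
    Then x = 6 + 10·1 = 16, valid modulo lcm(10, 8) = 40: x ≡ 16 (mod 40).
  Combine with x ≡ 0 (mod 9): gcd(40, 9) = 1; 0 - 16 = -16, which IS divisible by 1, so compatible.
    Write x = 16 + 40·t and substitute into x ≡ 0 (mod 9): 40·t ≡ 0 − 16 = -16 (mod 9).
    Reduce coefficients mod 9: 4·t ≡ 2 (mod 9).
    The inverse of 4 mod 9 is 7 (since 4·7 = 28 = 3·9 + 1), so t ≡ 7·2 = 14 ≡ 5 (mod 9).
    Then x = 16 + 40·5 = 216, valid modulo lcm(40, 9) = 360: x ≡ 216 (mod 360).
Verify: 216 mod 10 = 6, 216 mod 8 = 0, 216 mod 9 = 0.

x ≡ 216 (mod 360).


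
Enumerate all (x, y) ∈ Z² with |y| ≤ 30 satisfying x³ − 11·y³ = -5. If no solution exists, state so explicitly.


The equation is x³ - 11y³ = -5. For fixed y, x³ = 11·y³ − 5, so a solution requires the RHS to be a perfect cube.
Strategy: iterate y from -30 to 30, compute RHS = 11·y³ − 5, and check whether it is a (positive or negative) perfect cube.
Check small values of y:
  y = 0: RHS = -5 is not a perfect cube.
  y = 1: RHS = 6 is not a perfect cube.
  y = -1: RHS = -16 is not a perfect cube.
  y = 2: RHS = 83 is not a perfect cube.
  y = -2: RHS = -93 is not a perfect cube.
  y = 3: RHS = 292 is not a perfect cube.
  y = -3: RHS = -302 is not a perfect cube.
Continuing the search up to |y| = 30 finds no solutions either.
No (x, y) in the scanned range satisfies the equation.

No integer solutions with |y| ≤ 30.


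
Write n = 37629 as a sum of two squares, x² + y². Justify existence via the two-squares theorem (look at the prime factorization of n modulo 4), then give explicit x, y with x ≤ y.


Step 1: Factor n = 37629 = 3^2 · 37 · 113.
Step 2: Check the mod-4 condition on each prime factor: 3 ≡ 3 (mod 4), exponent 2 (must be even); 37 ≡ 1 (mod 4), exponent 1; 113 ≡ 1 (mod 4), exponent 1.
All primes ≡ 3 (mod 4) appear to even exponent (or don't appear), so by the two-squares theorem n IS expressible as a sum of two squares.
Step 3: Build a representation. Group n = k² · m with k = 3 and m = 37 · 113 = 4181 (a product of primes ≡ 1 (mod 4)); a representation of m scales to one of n via (k·x)² + (k·y)² = k²(x² + y²). Each prime p ≡ 1 (mod 4) is itself a sum of two squares; find a² by testing p − a² for a perfect square:
  37: 37 − 1² = 36 = 6² ⇒ 37 = 1² + 6².
  113: 113 − 1² = 112, 113 − 2² = 109, 113 − 3² = 104, 113 − 4² = 97, 113 − 5² = 88, 113 − 6² = 77, 113 − 7² = 64 = 8² ⇒ 113 = 7² + 8².
  Combine using the Brahmagupta–Fibonacci identity (a² + b²)(c² + d²) = (ac − bd)² + (ad + bc)² = (ac + bd)² + (ad − bc)²:
  37 · 113 = 4181: from (1² + 6²)(7² + 8²), take (1·7 − 6·8, 1·8 + 6·7) = (7 − 48, 8 + 42) = (-41, 50); dropping signs (only squares matter) gives (41, 50); check 41² + 50² = 1681 + 2500 = 4181 ✓.
  Scale by k = 3: (3·41, 3·50) = (123, 150).
Step 4: Order so x ≤ y and verify: 123² + 150² = 15129 + 22500 = 37629 = n. ✓

n = 37629 = 123² + 150² (one valid representation with x ≤ y).


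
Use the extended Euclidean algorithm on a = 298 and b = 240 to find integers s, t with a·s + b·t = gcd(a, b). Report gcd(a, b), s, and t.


Euclidean algorithm on (298, 240) — divide until remainder is 0:
  298 = 1 · 240 + 58
  240 = 4 · 58 + 8
  58 = 7 · 8 + 2
  8 = 4 · 2 + 0
gcd(298, 240) = 2.
Track Bezout coefficients alongside the remainders: start with r₀ = 298 = a·1 + b·0 (s = 1, t = 0) and r₁ = 240 = a·0 + b·1 (s = 0, t = 1); each new remainder r_{k+1} = r_{k-1} − q_k·r_k inherits s_{k+1} = s_{k-1} − q_k·s_k, t_{k+1} = t_{k-1} − q_k·t_k, so r_k = a·s_k + b·t_k at every step:
  q = 1: r = 58, s = 1 − 1·0 = 1, t = 0 − 1·1 = -1  (check: 298·1 + 240·(-1) = 58)
  q = 4: r = 8, s = 0 − 4·1 = -4, t = 1 − 4·(-1) = 5  (check: 298·(-4) + 240·5 = 8)
  q = 7: r = 2, s = 1 − 7·(-4) = 29, t = -1 − 7·5 = -36  (check: 298·29 + 240·(-36) = 2)
The row with r = 2 (the gcd) gives the Bezout coefficients s = 29, t = -36.
Result: 298 · (29) + 240 · (-36) = 2.

gcd(298, 240) = 2; s = 29, t = -36 (check: 298·29 + 240·(-36) = 2).


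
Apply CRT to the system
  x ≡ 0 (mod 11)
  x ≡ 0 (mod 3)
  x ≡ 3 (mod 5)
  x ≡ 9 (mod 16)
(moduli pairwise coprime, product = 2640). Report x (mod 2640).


Product of moduli M = 11 · 3 · 5 · 16 = 2640.
Merge one congruence at a time:
  Start: x ≡ 0 (mod 11).
  Combine with x ≡ 0 (mod 3); new modulus lcm = 33.
    Write x = 0 + 11·t and substitute into x ≡ 0 (mod 3): 11·t ≡ 0 − 0 = 0 (mod 3).
    Reduce coefficients mod 3: 2·t ≡ 0 (mod 3).
    The inverse of 2 mod 3 is 2 (since 2·2 = 4 = 1·3 + 1), so t ≡ 2·0 = 0 ≡ 0 (mod 3).
    Then x = 0 + 11·0 = 0, valid modulo lcm(11, 3) = 33: x ≡ 0 (mod 33).
  Combine with x ≡ 3 (mod 5); new modulus lcm = 165.
    Write x = 0 + 33·t and substitute into x ≡ 3 (mod 5): 33·t ≡ 3 − 0 = 3 (mod 5).
    Reduce coefficients mod 5: 3·t ≡ 3 (mod 5).
    The inverse of 3 mod 5 is 2 (since 3·2 = 6 = 1·5 + 1), so t ≡ 2·3 = 6 ≡ 1 (mod 5).
    Then x = 0 + 33·1 = 33, valid modulo lcm(33, 5) = 165: x ≡ 33 (mod 165).
  Combine with x ≡ 9 (mod 16); new modulus lcm = 2640.
    Write x = 33 + 165·t and substitute into x ≡ 9 (mod 16): 165·t ≡ 9 − 33 = -24 (mod 16).
    Reduce coefficients mod 16: 5·t ≡ 8 (mod 16).
    The inverse of 5 mod 16 is 13 (since 5·13 = 65 = 4·16 + 1), so t ≡ 13·8 = 104 ≡ 8 (mod 16).
    Then x = 33 + 165·8 = 1353, valid modulo lcm(165, 16) = 2640: x ≡ 1353 (mod 2640).
Verify against each original: 1353 mod 11 = 0, 1353 mod 3 = 0, 1353 mod 5 = 3, 1353 mod 16 = 9.

x ≡ 1353 (mod 2640).


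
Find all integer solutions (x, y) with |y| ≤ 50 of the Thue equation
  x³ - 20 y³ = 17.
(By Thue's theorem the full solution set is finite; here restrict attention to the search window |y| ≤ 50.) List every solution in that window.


The equation is x³ - 20y³ = 17. For fixed y, x³ = 20·y³ + 17, so a solution requires the RHS to be a perfect cube.
Strategy: iterate y from -50 to 50, compute RHS = 20·y³ + 17, and check whether it is a (positive or negative) perfect cube.
Check small values of y:
  y = 0: RHS = 17 is not a perfect cube.
  y = 1: RHS = 37 is not a perfect cube.
  y = -1: RHS = -3 is not a perfect cube.
  y = 2: RHS = 177 is not a perfect cube.
  y = -2: RHS = -143 is not a perfect cube.
  y = 3: RHS = 557 is not a perfect cube.
  y = -3: RHS = -523 is not a perfect cube.
Continuing the search up to |y| = 50 finds no solutions either.
No (x, y) in the scanned range satisfies the equation.

No integer solutions with |y| ≤ 50.


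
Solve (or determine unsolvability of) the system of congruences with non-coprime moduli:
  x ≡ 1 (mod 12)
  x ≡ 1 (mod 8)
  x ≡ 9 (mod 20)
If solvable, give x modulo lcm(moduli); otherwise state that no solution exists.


Moduli 12, 8, 20 are not pairwise coprime, so CRT works modulo lcm(m_i) when all pairwise compatibility conditions hold.
Pairwise compatibility: gcd(m_i, m_j) must divide a_i - a_j for every pair.
Merge one congruence at a time:
  Start: x ≡ 1 (mod 12).
  Combine with x ≡ 1 (mod 8): gcd(12, 8) = 4; 1 - 1 = 0, which IS divisible by 4, so compatible.
    Write x = 1 + 12·t and substitute into x ≡ 1 (mod 8): 12·t ≡ 1 − 1 = 0 (mod 8).
    Divide the congruence (and modulus) by g = 4: 3·t ≡ 0 (mod 2).
    Reduce coefficients mod 2: 1·t ≡ 0 (mod 2).
    So t ≡ 0 (mod 2).
    Then x = 1 + 12·0 = 1, valid modulo lcm(12, 8) = 24: x ≡ 1 (mod 24).
  Combine with x ≡ 9 (mod 20): gcd(24, 20) = 4; 9 - 1 = 8, which IS divisible by 4, so compatible.
    Write x = 1 + 24·t and substitute into x ≡ 9 (mod 20): 24·t ≡ 9 − 1 = 8 (mod 20).
    Divide the congruence (and modulus) by g = 4: 6·t ≡ 2 (mod 5).
    Reduce coefficients mod 5: 1·t ≡ 2 (mod 5).
    So t ≡ 2 (mod 5).
    Then x = 1 + 24·2 = 49, valid modulo lcm(24, 20) = 120: x ≡ 49 (mod 120).
Verify: 49 mod 12 = 1, 49 mod 8 = 1, 49 mod 20 = 9.

x ≡ 49 (mod 120).


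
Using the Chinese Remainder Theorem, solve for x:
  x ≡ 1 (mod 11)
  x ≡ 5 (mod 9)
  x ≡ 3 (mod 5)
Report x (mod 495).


Moduli 11, 9, 5 are pairwise coprime; by CRT there is a unique solution modulo M = 11 · 9 · 5 = 495.
Solve pairwise, accumulating the modulus:
  Start with x ≡ 1 (mod 11).
  Combine with x ≡ 5 (mod 9): since gcd(11, 9) = 1, we get a unique residue mod 99.
    Write x = 1 + 11·t and substitute into x ≡ 5 (mod 9): 11·t ≡ 5 − 1 = 4 (mod 9).
    Reduce coefficients mod 9: 2·t ≡ 4 (mod 9).
    The inverse of 2 mod 9 is 5 (since 2·5 = 10 = 1·9 + 1), so t ≡ 5·4 = 20 ≡ 2 (mod 9).
    Then x = 1 + 11·2 = 23, valid modulo lcm(11, 9) = 99: x ≡ 23 (mod 99).
  Combine with x ≡ 3 (mod 5): since gcd(99, 5) = 1, we get a unique residue mod 495.
    Write x = 23 + 99·t and substitute into x ≡ 3 (mod 5): 99·t ≡ 3 − 23 = -20 (mod 5).
    Reduce coefficients mod 5: 4·t ≡ 0 (mod 5).
    The inverse of 4 mod 5 is 4 (since 4·4 = 16 = 3·5 + 1), so t ≡ 4·0 = 0 ≡ 0 (mod 5).
    Then x = 23 + 99·0 = 23, valid modulo lcm(99, 5) = 495: x ≡ 23 (mod 495).
Verify: 23 mod 11 = 1 ✓, 23 mod 9 = 5 ✓, 23 mod 5 = 3 ✓.

x ≡ 23 (mod 495).


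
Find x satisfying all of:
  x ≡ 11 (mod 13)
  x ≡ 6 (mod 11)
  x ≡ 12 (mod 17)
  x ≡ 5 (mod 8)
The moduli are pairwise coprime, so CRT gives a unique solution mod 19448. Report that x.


Product of moduli M = 13 · 11 · 17 · 8 = 19448.
Merge one congruence at a time:
  Start: x ≡ 11 (mod 13).
  Combine with x ≡ 6 (mod 11); new modulus lcm = 143.
    Write x = 11 + 13·t and substitute into x ≡ 6 (mod 11): 13·t ≡ 6 − 11 = -5 (mod 11).
    Reduce coefficients mod 11: 2·t ≡ 6 (mod 11).
    The inverse of 2 mod 11 is 6 (since 2·6 = 12 = 1·11 + 1), so t ≡ 6·6 = 36 ≡ 3 (mod 11).
    Then x = 11 + 13·3 = 50, valid modulo lcm(13, 11) = 143: x ≡ 50 (mod 143).
  Combine with x ≡ 12 (mod 17); new modulus lcm = 2431.
    Write x = 50 + 143·t and substitute into x ≡ 12 (mod 17): 143·t ≡ 12 − 50 = -38 (mod 17).
    Reduce coefficients mod 17: 7·t ≡ 13 (mod 17).
    The inverse of 7 mod 17 is 5 (since 7·5 = 35 = 2·17 + 1), so t ≡ 5·13 = 65 ≡ 14 (mod 17).
    Then x = 50 + 143·14 = 2052, valid modulo lcm(143, 17) = 2431: x ≡ 2052 (mod 2431).
  Combine with x ≡ 5 (mod 8); new modulus lcm = 19448.
    Write x = 2052 + 2431·t and substitute into x ≡ 5 (mod 8): 2431·t ≡ 5 − 2052 = -2047 (mod 8).
    Reduce coefficients mod 8: 7·t ≡ 1 (mod 8).
    The inverse of 7 mod 8 is 7 (since 7·7 = 49 = 6·8 + 1), so t ≡ 7·1 = 7 ≡ 7 (mod 8).
    Then x = 2052 + 2431·7 = 19069, valid modulo lcm(2431, 8) = 19448: x ≡ 19069 (mod 19448).
Verify against each original: 19069 mod 13 = 11, 19069 mod 11 = 6, 19069 mod 17 = 12, 19069 mod 8 = 5.

x ≡ 19069 (mod 19448).


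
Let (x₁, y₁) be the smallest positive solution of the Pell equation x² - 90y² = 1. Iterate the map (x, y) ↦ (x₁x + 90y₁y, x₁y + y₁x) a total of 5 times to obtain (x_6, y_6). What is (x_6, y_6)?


Step 1: Find the fundamental solution (x₁, y₁) of x² - 90y² = 1.
  Expand √90 as a continued fraction. a₀ = ⌊√90⌋ = 9; iterate m_{k+1} = d_k·a_k − m_k, d_{k+1} = (90 − m_{k+1}²)/d_k, a_{k+1} = ⌊(a₀ + m_{k+1})/d_{k+1}⌋ (starting m₀ = 0, d₀ = 1), with convergents p_k = a_k·p_{k-1} + p_{k-2}, q_k = a_k·q_{k-1} + q_{k-2} (p₋₁ = 1, q₋₁ = 0):
  k = 0: a₀ = 9; p₀/q₀ = 9/1; p₀² − 90·q₀² = 81 − 90 = -9.
  k = 1: m = 9, d = 9, a = ⌊(9 + 9)/9⌋ = 2; p/q = (2·9 + 1)/(2·1 + 0) = 19/2; p² − 90·q² = 361 − 360 = 1.
  The first convergent with p² − 90·q² = 1 gives the fundamental solution (x₁, y₁) = (19, 2).
Step 2: Apply the recurrence (x_{n+1}, y_{n+1}) = (x₁x_n + 90y₁y_n, x₁y_n + y₁x_n) repeatedly.
  From (x_1, y_1) = (19, 2): x_2 = 19·19 + 90·2·2 = 721; y_2 = 19·2 + 2·19 = 76.
  From (x_2, y_2) = (721, 76): x_3 = 19·721 + 90·2·76 = 27379; y_3 = 19·76 + 2·721 = 2886.
  From (x_3, y_3) = (27379, 2886): x_4 = 19·27379 + 90·2·2886 = 1039681; y_4 = 19·2886 + 2·27379 = 109592.
  From (x_4, y_4) = (1039681, 109592): x_5 = 19·1039681 + 90·2·109592 = 39480499; y_5 = 19·109592 + 2·1039681 = 4161610.
  From (x_5, y_5) = (39480499, 4161610): x_6 = 19·39480499 + 90·2·4161610 = 1499219281; y_6 = 19·4161610 + 2·39480499 = 158031588.
Step 3: Verify x_6² - 90·y_6² = 2247658452522156961 - 2247658452522156960 = 1 (should be 1). ✓

(x_1, y_1) = (19, 2); (x_6, y_6) = (1499219281, 158031588).


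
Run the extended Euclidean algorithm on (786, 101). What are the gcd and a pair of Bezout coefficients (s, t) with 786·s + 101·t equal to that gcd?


Euclidean algorithm on (786, 101) — divide until remainder is 0:
  786 = 7 · 101 + 79
  101 = 1 · 79 + 22
  79 = 3 · 22 + 13
  22 = 1 · 13 + 9
  13 = 1 · 9 + 4
  9 = 2 · 4 + 1
  4 = 4 · 1 + 0
gcd(786, 101) = 1.
Track Bezout coefficients alongside the remainders: start with r₀ = 786 = a·1 + b·0 (s = 1, t = 0) and r₁ = 101 = a·0 + b·1 (s = 0, t = 1); each new remainder r_{k+1} = r_{k-1} − q_k·r_k inherits s_{k+1} = s_{k-1} − q_k·s_k, t_{k+1} = t_{k-1} − q_k·t_k, so r_k = a·s_k + b·t_k at every step:
  q = 7: r = 79, s = 1 − 7·0 = 1, t = 0 − 7·1 = -7  (check: 786·1 + 101·(-7) = 79)
  q = 1: r = 22, s = 0 − 1·1 = -1, t = 1 − 1·(-7) = 8  (check: 786·(-1) + 101·8 = 22)
  q = 3: r = 13, s = 1 − 3·(-1) = 4, t = -7 − 3·8 = -31  (check: 786·4 + 101·(-31) = 13)
  q = 1: r = 9, s = -1 − 1·4 = -5, t = 8 − 1·(-31) = 39  (check: 786·(-5) + 101·39 = 9)
  q = 1: r = 4, s = 4 − 1·(-5) = 9, t = -31 − 1·39 = -70  (check: 786·9 + 101·(-70) = 4)
  q = 2: r = 1, s = -5 − 2·9 = -23, t = 39 − 2·(-70) = 179  (check: 786·(-23) + 101·179 = 1)
The row with r = 1 (the gcd) gives the Bezout coefficients s = -23, t = 179.
Result: 786 · (-23) + 101 · (179) = 1.

gcd(786, 101) = 1; s = -23, t = 179 (check: 786·(-23) + 101·179 = 1).


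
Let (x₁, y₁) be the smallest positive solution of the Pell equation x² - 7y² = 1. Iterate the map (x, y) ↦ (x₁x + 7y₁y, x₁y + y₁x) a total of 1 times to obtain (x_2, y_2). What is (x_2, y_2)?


Step 1: Find the fundamental solution (x₁, y₁) of x² - 7y² = 1.
  Expand √7 as a continued fraction. a₀ = ⌊√7⌋ = 2; iterate m_{k+1} = d_k·a_k − m_k, d_{k+1} = (7 − m_{k+1}²)/d_k, a_{k+1} = ⌊(a₀ + m_{k+1})/d_{k+1}⌋ (starting m₀ = 0, d₀ = 1), with convergents p_k = a_k·p_{k-1} + p_{k-2}, q_k = a_k·q_{k-1} + q_{k-2} (p₋₁ = 1, q₋₁ = 0):
  k = 0: a₀ = 2; p₀/q₀ = 2/1; p₀² − 7·q₀² = 4 − 7 = -3.
  k = 1: m = 2, d = 3, a = ⌊(2 + 2)/3⌋ = 1; p/q = (1·2 + 1)/(1·1 + 0) = 3/1; p² − 7·q² = 9 − 7 = 2.
  k = 2: m = 1, d = 2, a = ⌊(2 + 1)/2⌋ = 1; p/q = (1·3 + 2)/(1·1 + 1) = 5/2; p² − 7·q² = 25 − 28 = -3.
  k = 3: m = 1, d = 3, a = ⌊(2 + 1)/3⌋ = 1; p/q = (1·5 + 3)/(1·2 + 1) = 8/3; p² − 7·q² = 64 − 63 = 1.
  The first convergent with p² − 7·q² = 1 gives the fundamental solution (x₁, y₁) = (8, 3).
Step 2: Apply the recurrence (x_{n+1}, y_{n+1}) = (x₁x_n + 7y₁y_n, x₁y_n + y₁x_n) repeatedly.
  From (x_1, y_1) = (8, 3): x_2 = 8·8 + 7·3·3 = 127; y_2 = 8·3 + 3·8 = 48.
Step 3: Verify x_2² - 7·y_2² = 16129 - 16128 = 1 (should be 1). ✓

(x_1, y_1) = (8, 3); (x_2, y_2) = (127, 48).


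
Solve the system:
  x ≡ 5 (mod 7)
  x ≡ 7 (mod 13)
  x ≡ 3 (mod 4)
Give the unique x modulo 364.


Moduli 7, 13, 4 are pairwise coprime; by CRT there is a unique solution modulo M = 7 · 13 · 4 = 364.
Solve pairwise, accumulating the modulus:
  Start with x ≡ 5 (mod 7).
  Combine with x ≡ 7 (mod 13): since gcd(7, 13) = 1, we get a unique residue mod 91.
    Write x = 5 + 7·t and substitute into x ≡ 7 (mod 13): 7·t ≡ 7 − 5 = 2 (mod 13).
    The inverse of 7 mod 13 is 2 (since 7·2 = 14 = 1·13 + 1), so t ≡ 2·2 = 4 ≡ 4 (mod 13).
    Then x = 5 + 7·4 = 33, valid modulo lcm(7, 13) = 91: x ≡ 33 (mod 91).
  Combine with x ≡ 3 (mod 4): since gcd(91, 4) = 1, we get a unique residue mod 364.
    Write x = 33 + 91·t and substitute into x ≡ 3 (mod 4): 91·t ≡ 3 − 33 = -30 (mod 4).
    Reduce coefficients mod 4: 3·t ≡ 2 (mod 4).
    The inverse of 3 mod 4 is 3 (since 3·3 = 9 = 2·4 + 1), so t ≡ 3·2 = 6 ≡ 2 (mod 4).
    Then x = 33 + 91·2 = 215, valid modulo lcm(91, 4) = 364: x ≡ 215 (mod 364).
Verify: 215 mod 7 = 5 ✓, 215 mod 13 = 7 ✓, 215 mod 4 = 3 ✓.

x ≡ 215 (mod 364).


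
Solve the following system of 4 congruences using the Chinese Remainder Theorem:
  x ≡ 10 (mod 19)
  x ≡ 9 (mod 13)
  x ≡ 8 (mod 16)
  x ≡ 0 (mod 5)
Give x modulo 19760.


Product of moduli M = 19 · 13 · 16 · 5 = 19760.
Merge one congruence at a time:
  Start: x ≡ 10 (mod 19).
  Combine with x ≡ 9 (mod 13); new modulus lcm = 247.
    Write x = 10 + 19·t and substitute into x ≡ 9 (mod 13): 19·t ≡ 9 − 10 = -1 (mod 13).
    Reduce coefficients mod 13: 6·t ≡ 12 (mod 13).
    The inverse of 6 mod 13 is 11 (since 6·11 = 66 = 5·13 + 1), so t ≡ 11·12 = 132 ≡ 2 (mod 13).
    Then x = 10 + 19·2 = 48, valid modulo lcm(19, 13) = 247: x ≡ 48 (mod 247).
  Combine with x ≡ 8 (mod 16); new modulus lcm = 3952.
    Write x = 48 + 247·t and substitute into x ≡ 8 (mod 16): 247·t ≡ 8 − 48 = -40 (mod 16).
    Reduce coefficients mod 16: 7·t ≡ 8 (mod 16).
    The inverse of 7 mod 16 is 7 (since 7·7 = 49 = 3·16 + 1), so t ≡ 7·8 = 56 ≡ 8 (mod 16).
    Then x = 48 + 247·8 = 2024, valid modulo lcm(247, 16) = 3952: x ≡ 2024 (mod 3952).
  Combine with x ≡ 0 (mod 5); new modulus lcm = 19760.
    Write x = 2024 + 3952·t and substitute into x ≡ 0 (mod 5): 3952·t ≡ 0 − 2024 = -2024 (mod 5).
    Reduce coefficients mod 5: 2·t ≡ 1 (mod 5).
    The inverse of 2 mod 5 is 3 (since 2·3 = 6 = 1·5 + 1), so t ≡ 3·1 = 3 ≡ 3 (mod 5).
    Then x = 2024 + 3952·3 = 13880, valid modulo lcm(3952, 5) = 19760: x ≡ 13880 (mod 19760).
Verify against each original: 13880 mod 19 = 10, 13880 mod 13 = 9, 13880 mod 16 = 8, 13880 mod 5 = 0.

x ≡ 13880 (mod 19760).


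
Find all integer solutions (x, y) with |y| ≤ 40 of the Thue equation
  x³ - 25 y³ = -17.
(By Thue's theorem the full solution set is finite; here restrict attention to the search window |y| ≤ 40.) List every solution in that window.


The equation is x³ - 25y³ = -17. For fixed y, x³ = 25·y³ − 17, so a solution requires the RHS to be a perfect cube.
Strategy: iterate y from -40 to 40, compute RHS = 25·y³ − 17, and check whether it is a (positive or negative) perfect cube.
Check small values of y:
  y = 0: RHS = -17 is not a perfect cube.
  y = 1: RHS = 8 = (2)³ ⇒ x = 2 works.
  y = -1: RHS = -42 is not a perfect cube.
  y = 2: RHS = 183 is not a perfect cube.
  y = -2: RHS = -217 is not a perfect cube.
  y = 3: RHS = 658 is not a perfect cube.
  y = -3: RHS = -692 is not a perfect cube.
Continuing the search up to |y| = 40 finds no further solutions beyond those listed.
Collected solutions: (2, 1).

Solutions (with |y| ≤ 40): (2, 1).


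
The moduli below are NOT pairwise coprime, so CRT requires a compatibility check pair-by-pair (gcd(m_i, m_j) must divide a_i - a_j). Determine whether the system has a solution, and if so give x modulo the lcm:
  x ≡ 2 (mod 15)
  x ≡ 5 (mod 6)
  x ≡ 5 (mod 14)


Moduli 15, 6, 14 are not pairwise coprime, so CRT works modulo lcm(m_i) when all pairwise compatibility conditions hold.
Pairwise compatibility: gcd(m_i, m_j) must divide a_i - a_j for every pair.
Merge one congruence at a time:
  Start: x ≡ 2 (mod 15).
  Combine with x ≡ 5 (mod 6): gcd(15, 6) = 3; 5 - 2 = 3, which IS divisible by 3, so compatible.
    Write x = 2 + 15·t and substitute into x ≡ 5 (mod 6): 15·t ≡ 5 − 2 = 3 (mod 6).
    Divide the congruence (and modulus) by g = 3: 5·t ≡ 1 (mod 2).
    Reduce coefficients mod 2: 1·t ≡ 1 (mod 2).
    So t ≡ 1 (mod 2).
    Then x = 2 + 15·1 = 17, valid modulo lcm(15, 6) = 30: x ≡ 17 (mod 30).
  Combine with x ≡ 5 (mod 14): gcd(30, 14) = 2; 5 - 17 = -12, which IS divisible by 2, so compatible.
    Write x = 17 + 30·t and substitute into x ≡ 5 (mod 14): 30·t ≡ 5 − 17 = -12 (mod 14).
    Divide the congruence (and modulus) by g = 2: 15·t ≡ -6 (mod 7).
    Reduce coefficients mod 7: 1·t ≡ 1 (mod 7).
    So t ≡ 1 (mod 7).
    Then x = 17 + 30·1 = 47, valid modulo lcm(30, 14) = 210: x ≡ 47 (mod 210).
Verify: 47 mod 15 = 2, 47 mod 6 = 5, 47 mod 14 = 5.

x ≡ 47 (mod 210).


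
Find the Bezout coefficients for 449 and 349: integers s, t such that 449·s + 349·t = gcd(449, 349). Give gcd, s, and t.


Euclidean algorithm on (449, 349) — divide until remainder is 0:
  449 = 1 · 349 + 100
  349 = 3 · 100 + 49
  100 = 2 · 49 + 2
  49 = 24 · 2 + 1
  2 = 2 · 1 + 0
gcd(449, 349) = 1.
Track Bezout coefficients alongside the remainders: start with r₀ = 449 = a·1 + b·0 (s = 1, t = 0) and r₁ = 349 = a·0 + b·1 (s = 0, t = 1); each new remainder r_{k+1} = r_{k-1} − q_k·r_k inherits s_{k+1} = s_{k-1} − q_k·s_k, t_{k+1} = t_{k-1} − q_k·t_k, so r_k = a·s_k + b·t_k at every step:
  q = 1: r = 100, s = 1 − 1·0 = 1, t = 0 − 1·1 = -1  (check: 449·1 + 349·(-1) = 100)
  q = 3: r = 49, s = 0 − 3·1 = -3, t = 1 − 3·(-1) = 4  (check: 449·(-3) + 349·4 = 49)
  q = 2: r = 2, s = 1 − 2·(-3) = 7, t = -1 − 2·4 = -9  (check: 449·7 + 349·(-9) = 2)
  q = 24: r = 1, s = -3 − 24·7 = -171, t = 4 − 24·(-9) = 220  (check: 449·(-171) + 349·220 = 1)
The row with r = 1 (the gcd) gives the Bezout coefficients s = -171, t = 220.
Result: 449 · (-171) + 349 · (220) = 1.

gcd(449, 349) = 1; s = -171, t = 220 (check: 449·(-171) + 349·220 = 1).


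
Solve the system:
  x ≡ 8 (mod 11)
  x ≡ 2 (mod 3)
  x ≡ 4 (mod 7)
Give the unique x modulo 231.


Moduli 11, 3, 7 are pairwise coprime; by CRT there is a unique solution modulo M = 11 · 3 · 7 = 231.
Solve pairwise, accumulating the modulus:
  Start with x ≡ 8 (mod 11).
  Combine with x ≡ 2 (mod 3): since gcd(11, 3) = 1, we get a unique residue mod 33.
    Write x = 8 + 11·t and substitute into x ≡ 2 (mod 3): 11·t ≡ 2 − 8 = -6 (mod 3).
    Reduce coefficients mod 3: 2·t ≡ 0 (mod 3).
    The inverse of 2 mod 3 is 2 (since 2·2 = 4 = 1·3 + 1), so t ≡ 2·0 = 0 ≡ 0 (mod 3).
    Then x = 8 + 11·0 = 8, valid modulo lcm(11, 3) = 33: x ≡ 8 (mod 33).
  Combine with x ≡ 4 (mod 7): since gcd(33, 7) = 1, we get a unique residue mod 231.
    Write x = 8 + 33·t and substitute into x ≡ 4 (mod 7): 33·t ≡ 4 − 8 = -4 (mod 7).
    Reduce coefficients mod 7: 5·t ≡ 3 (mod 7).
    The inverse of 5 mod 7 is 3 (since 5·3 = 15 = 2·7 + 1), so t ≡ 3·3 = 9 ≡ 2 (mod 7).
    Then x = 8 + 33·2 = 74, valid modulo lcm(33, 7) = 231: x ≡ 74 (mod 231).
Verify: 74 mod 11 = 8 ✓, 74 mod 3 = 2 ✓, 74 mod 7 = 4 ✓.

x ≡ 74 (mod 231).


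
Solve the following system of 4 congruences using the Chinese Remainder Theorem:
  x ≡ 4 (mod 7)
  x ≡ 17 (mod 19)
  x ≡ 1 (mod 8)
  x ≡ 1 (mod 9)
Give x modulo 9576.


Product of moduli M = 7 · 19 · 8 · 9 = 9576.
Merge one congruence at a time:
  Start: x ≡ 4 (mod 7).
  Combine with x ≡ 17 (mod 19); new modulus lcm = 133.
    Write x = 4 + 7·t and substitute into x ≡ 17 (mod 19): 7·t ≡ 17 − 4 = 13 (mod 19).
    The inverse of 7 mod 19 is 11 (since 7·11 = 77 = 4·19 + 1), so t ≡ 11·13 = 143 ≡ 10 (mod 19).
    Then x = 4 + 7·10 = 74, valid modulo lcm(7, 19) = 133: x ≡ 74 (mod 133).
  Combine with x ≡ 1 (mod 8); new modulus lcm = 1064.
    Write x = 74 + 133·t and substitute into x ≡ 1 (mod 8): 133·t ≡ 1 − 74 = -73 (mod 8).
    Reduce coefficients mod 8: 5·t ≡ 7 (mod 8).
    The inverse of 5 mod 8 is 5 (since 5·5 = 25 = 3·8 + 1), so t ≡ 5·7 = 35 ≡ 3 (mod 8).
    Then x = 74 + 133·3 = 473, valid modulo lcm(133, 8) = 1064: x ≡ 473 (mod 1064).
  Combine with x ≡ 1 (mod 9); new modulus lcm = 9576.
    Write x = 473 + 1064·t and substitute into x ≡ 1 (mod 9): 1064·t ≡ 1 − 473 = -472 (mod 9).
    Reduce coefficients mod 9: 2·t ≡ 5 (mod 9).
    The inverse of 2 mod 9 is 5 (since 2·5 = 10 = 1·9 + 1), so t ≡ 5·5 = 25 ≡ 7 (mod 9).
    Then x = 473 + 1064·7 = 7921, valid modulo lcm(1064, 9) = 9576: x ≡ 7921 (mod 9576).
Verify against each original: 7921 mod 7 = 4, 7921 mod 19 = 17, 7921 mod 8 = 1, 7921 mod 9 = 1.

x ≡ 7921 (mod 9576).


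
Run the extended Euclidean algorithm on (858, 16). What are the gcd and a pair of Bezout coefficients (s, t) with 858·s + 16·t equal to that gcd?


Euclidean algorithm on (858, 16) — divide until remainder is 0:
  858 = 53 · 16 + 10
  16 = 1 · 10 + 6
  10 = 1 · 6 + 4
  6 = 1 · 4 + 2
  4 = 2 · 2 + 0
gcd(858, 16) = 2.
Track Bezout coefficients alongside the remainders: start with r₀ = 858 = a·1 + b·0 (s = 1, t = 0) and r₁ = 16 = a·0 + b·1 (s = 0, t = 1); each new remainder r_{k+1} = r_{k-1} − q_k·r_k inherits s_{k+1} = s_{k-1} − q_k·s_k, t_{k+1} = t_{k-1} − q_k·t_k, so r_k = a·s_k + b·t_k at every step:
  q = 53: r = 10, s = 1 − 53·0 = 1, t = 0 − 53·1 = -53  (check: 858·1 + 16·(-53) = 10)
  q = 1: r = 6, s = 0 − 1·1 = -1, t = 1 − 1·(-53) = 54  (check: 858·(-1) + 16·54 = 6)
  q = 1: r = 4, s = 1 − 1·(-1) = 2, t = -53 − 1·54 = -107  (check: 858·2 + 16·(-107) = 4)
  q = 1: r = 2, s = -1 − 1·2 = -3, t = 54 − 1·(-107) = 161  (check: 858·(-3) + 16·161 = 2)
The row with r = 2 (the gcd) gives the Bezout coefficients s = -3, t = 161.
Result: 858 · (-3) + 16 · (161) = 2.

gcd(858, 16) = 2; s = -3, t = 161 (check: 858·(-3) + 16·161 = 2).


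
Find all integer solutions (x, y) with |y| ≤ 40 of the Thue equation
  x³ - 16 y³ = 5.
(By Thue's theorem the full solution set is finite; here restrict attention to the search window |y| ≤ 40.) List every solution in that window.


The equation is x³ - 16y³ = 5. For fixed y, x³ = 16·y³ + 5, so a solution requires the RHS to be a perfect cube.
Strategy: iterate y from -40 to 40, compute RHS = 16·y³ + 5, and check whether it is a (positive or negative) perfect cube.
Check small values of y:
  y = 0: RHS = 5 is not a perfect cube.
  y = 1: RHS = 21 is not a perfect cube.
  y = -1: RHS = -11 is not a perfect cube.
  y = 2: RHS = 133 is not a perfect cube.
  y = -2: RHS = -123 is not a perfect cube.
  y = 3: RHS = 437 is not a perfect cube.
  y = -3: RHS = -427 is not a perfect cube.
Continuing the search up to |y| = 40 finds no solutions either.
No (x, y) in the scanned range satisfies the equation.

No integer solutions with |y| ≤ 40.


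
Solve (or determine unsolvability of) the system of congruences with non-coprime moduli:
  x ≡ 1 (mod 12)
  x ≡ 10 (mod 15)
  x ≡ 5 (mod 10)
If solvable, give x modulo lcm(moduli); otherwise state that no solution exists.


Moduli 12, 15, 10 are not pairwise coprime, so CRT works modulo lcm(m_i) when all pairwise compatibility conditions hold.
Pairwise compatibility: gcd(m_i, m_j) must divide a_i - a_j for every pair.
Merge one congruence at a time:
  Start: x ≡ 1 (mod 12).
  Combine with x ≡ 10 (mod 15): gcd(12, 15) = 3; 10 - 1 = 9, which IS divisible by 3, so compatible.
    Write x = 1 + 12·t and substitute into x ≡ 10 (mod 15): 12·t ≡ 10 − 1 = 9 (mod 15).
    Divide the congruence (and modulus) by g = 3: 4·t ≡ 3 (mod 5).
    The inverse of 4 mod 5 is 4 (since 4·4 = 16 = 3·5 + 1), so t ≡ 4·3 = 12 ≡ 2 (mod 5).
    Then x = 1 + 12·2 = 25, valid modulo lcm(12, 15) = 60: x ≡ 25 (mod 60).
  Combine with x ≡ 5 (mod 10): gcd(60, 10) = 10; 5 - 25 = -20, which IS divisible by 10, so compatible.
    Write x = 25 + 60·t and substitute into x ≡ 5 (mod 10): 60·t ≡ 5 − 25 = -20 (mod 10).
    Divide the congruence (and modulus) by g = 10: 6·t ≡ -2 (mod 1).
    Modulo 1 every t works; take t = 0.
    Then x = 25 + 60·0 = 25, valid modulo lcm(60, 10) = 60: x ≡ 25 (mod 60).
Verify: 25 mod 12 = 1, 25 mod 15 = 10, 25 mod 10 = 5.

x ≡ 25 (mod 60).


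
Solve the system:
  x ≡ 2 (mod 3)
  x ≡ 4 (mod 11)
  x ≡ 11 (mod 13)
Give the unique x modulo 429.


Moduli 3, 11, 13 are pairwise coprime; by CRT there is a unique solution modulo M = 3 · 11 · 13 = 429.
Solve pairwise, accumulating the modulus:
  Start with x ≡ 2 (mod 3).
  Combine with x ≡ 4 (mod 11): since gcd(3, 11) = 1, we get a unique residue mod 33.
    Write x = 2 + 3·t and substitute into x ≡ 4 (mod 11): 3·t ≡ 4 − 2 = 2 (mod 11).
    The inverse of 3 mod 11 is 4 (since 3·4 = 12 = 1·11 + 1), so t ≡ 4·2 = 8 ≡ 8 (mod 11).
    Then x = 2 + 3·8 = 26, valid modulo lcm(3, 11) = 33: x ≡ 26 (mod 33).
  Combine with x ≡ 11 (mod 13): since gcd(33, 13) = 1, we get a unique residue mod 429.
    Write x = 26 + 33·t and substitute into x ≡ 11 (mod 13): 33·t ≡ 11 − 26 = -15 (mod 13).
    Reduce coefficients mod 13: 7·t ≡ 11 (mod 13).
    The inverse of 7 mod 13 is 2 (since 7·2 = 14 = 1·13 + 1), so t ≡ 2·11 = 22 ≡ 9 (mod 13).
    Then x = 26 + 33·9 = 323, valid modulo lcm(33, 13) = 429: x ≡ 323 (mod 429).
Verify: 323 mod 3 = 2 ✓, 323 mod 11 = 4 ✓, 323 mod 13 = 11 ✓.

x ≡ 323 (mod 429).
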